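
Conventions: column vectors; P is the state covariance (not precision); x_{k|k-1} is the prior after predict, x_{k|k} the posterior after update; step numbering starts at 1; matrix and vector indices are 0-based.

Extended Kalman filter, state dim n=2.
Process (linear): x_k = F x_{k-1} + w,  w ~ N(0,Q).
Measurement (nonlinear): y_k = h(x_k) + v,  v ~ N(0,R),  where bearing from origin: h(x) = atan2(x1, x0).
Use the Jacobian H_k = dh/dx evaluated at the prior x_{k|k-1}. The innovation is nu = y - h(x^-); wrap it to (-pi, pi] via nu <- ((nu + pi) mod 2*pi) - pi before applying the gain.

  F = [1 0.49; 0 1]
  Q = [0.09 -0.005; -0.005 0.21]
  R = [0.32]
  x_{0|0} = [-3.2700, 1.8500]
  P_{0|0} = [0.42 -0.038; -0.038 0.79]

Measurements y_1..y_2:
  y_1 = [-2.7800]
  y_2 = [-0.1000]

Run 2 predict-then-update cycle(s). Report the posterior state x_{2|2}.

step 1: x^-=[-2.3635, 1.8500]  P^-=[0.6624 0.3441; 0.3441 1.0000]  H_jac=[-0.2054 -0.2624]  S=[0.4538]  K=[-0.4987; -0.7338]  nu=[1.0257]  x^+=[-2.8750, 1.0974]  P^+=[0.5496 0.1780; 0.1780 0.7556]
step 2: x^-=[-2.3373, 1.0974]  P^-=[0.9955 0.5433; 0.5433 0.9656]  H_jac=[-0.1646 -0.3506]  S=[0.5283]  K=[-0.6706; -0.8100]  nu=[-2.8026]  x^+=[-0.4578, 3.3674]  P^+=[0.7579 0.2563; 0.2563 0.6190]

x_post = [-0.4578, 3.3674]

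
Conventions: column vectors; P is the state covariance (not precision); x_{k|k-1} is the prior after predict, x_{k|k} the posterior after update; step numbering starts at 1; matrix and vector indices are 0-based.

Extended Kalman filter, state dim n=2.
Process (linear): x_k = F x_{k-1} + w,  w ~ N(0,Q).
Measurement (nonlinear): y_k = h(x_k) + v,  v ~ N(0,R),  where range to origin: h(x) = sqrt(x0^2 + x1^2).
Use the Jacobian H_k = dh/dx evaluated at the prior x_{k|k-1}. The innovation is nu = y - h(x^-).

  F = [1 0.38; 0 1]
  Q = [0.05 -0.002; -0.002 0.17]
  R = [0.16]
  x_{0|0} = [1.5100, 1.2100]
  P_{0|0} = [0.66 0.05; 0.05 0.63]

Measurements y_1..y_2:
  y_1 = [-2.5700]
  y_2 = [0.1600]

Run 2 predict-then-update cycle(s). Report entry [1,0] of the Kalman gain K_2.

step 1: x^-=[1.9698, 1.2100]  P^-=[0.8390 0.2874; 0.2874 0.8000]  H_jac=[0.8521 0.5234]  S=[1.2446]  K=[0.6952; 0.5332]  nu=[-4.8818]  x^+=[-1.4241, -1.3928]  P^+=[0.2374 -0.1740; -0.1740 0.4462]
step 2: x^-=[-1.9533, -1.3928]  P^-=[0.2196 -0.0064; -0.0064 0.6162]  H_jac=[-0.8142 -0.5806]  S=[0.5072]  K=[-0.3452; -0.6950]  nu=[-2.2391]  x^+=[-1.1804, 0.1633]  P^+=[0.1592 -0.1281; -0.1281 0.3712]

K[1,0] = -0.6950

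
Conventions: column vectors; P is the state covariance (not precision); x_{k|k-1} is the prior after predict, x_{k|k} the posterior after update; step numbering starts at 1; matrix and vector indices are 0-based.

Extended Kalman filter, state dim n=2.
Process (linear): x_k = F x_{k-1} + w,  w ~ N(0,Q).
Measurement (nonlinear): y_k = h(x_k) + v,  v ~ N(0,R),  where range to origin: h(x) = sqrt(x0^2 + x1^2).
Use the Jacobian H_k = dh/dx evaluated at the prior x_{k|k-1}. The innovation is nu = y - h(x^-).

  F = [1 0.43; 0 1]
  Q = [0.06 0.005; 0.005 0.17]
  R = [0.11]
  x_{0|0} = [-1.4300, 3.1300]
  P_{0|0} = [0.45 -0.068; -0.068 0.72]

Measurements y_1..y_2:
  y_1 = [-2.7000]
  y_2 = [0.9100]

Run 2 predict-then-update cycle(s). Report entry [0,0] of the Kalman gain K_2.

K[0,0] = -0.7981

step 1: x^-=[-0.0841, 3.1300]  P^-=[0.5846 0.2466; 0.2466 0.8900]  H_jac=[-0.0269 0.9996]  S=[0.9865]  K=[0.2340; 0.8951]  nu=[-5.8311]  x^+=[-1.4483, -2.0895]  P^+=[0.5306 0.0400; 0.0400 0.0996]
step 2: x^-=[-2.3468, -2.0895]  P^-=[0.6435 0.0878; 0.0878 0.2696]  H_jac=[-0.7469 -0.6650]  S=[0.6754]  K=[-0.7981; -0.3625]  nu=[-2.2322]  x^+=[-0.5654, -1.2802]  P^+=[0.2133 -0.1076; -0.1076 0.1808]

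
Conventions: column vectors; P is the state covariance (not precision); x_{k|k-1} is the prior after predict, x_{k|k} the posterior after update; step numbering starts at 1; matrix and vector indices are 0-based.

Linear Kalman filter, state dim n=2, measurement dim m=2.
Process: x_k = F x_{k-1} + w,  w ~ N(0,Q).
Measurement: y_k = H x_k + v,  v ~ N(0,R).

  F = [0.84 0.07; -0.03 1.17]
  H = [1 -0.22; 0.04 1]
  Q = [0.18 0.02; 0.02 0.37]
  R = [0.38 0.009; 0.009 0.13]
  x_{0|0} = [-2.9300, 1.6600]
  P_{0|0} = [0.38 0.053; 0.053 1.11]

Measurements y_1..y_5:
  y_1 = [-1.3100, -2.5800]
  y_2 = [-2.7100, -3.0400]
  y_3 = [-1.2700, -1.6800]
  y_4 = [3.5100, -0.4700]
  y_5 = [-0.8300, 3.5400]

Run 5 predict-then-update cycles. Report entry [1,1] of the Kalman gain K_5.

K[1,1] = 0.7905

step 1: x^-=[-2.3450, 2.0301]  P^-=[0.4598 0.1533; 0.1533 1.8861]  S=[0.8636 -0.2356; -0.2356 2.0291]  K=[0.5333 0.1465; -0.0501 0.9267]  nu=[1.4816, -4.5163]  x^+=[-2.2166, -2.2296]  P^+=[0.2074 0.0156; 0.0156 0.1194]
step 2: x^-=[-2.0180, -2.5421]  P^-=[0.3288 0.0398; 0.0398 0.5325]  S=[0.7170 -0.0556; -0.0556 0.6663]  K=[0.4554 0.1175; -0.0461 0.7979]  nu=[-1.2512, -0.4172]  x^+=[-2.6368, -2.8173]  P^+=[0.1768 0.0123; 0.0123 0.1028]
step 3: x^-=[-2.4122, -3.2171]  P^-=[0.3067 0.0360; 0.0360 0.5100]  S=[0.6955 -0.0552; -0.0552 0.6434]  K=[0.4385 0.1127; -0.0467 0.7909]  nu=[0.4344, 1.6336]  x^+=[-2.0376, -1.9453]  P^+=[0.1702 0.0118; 0.0118 0.1019]
step 4: x^-=[-1.8477, -2.2149]  P^-=[0.3020 0.0356; 0.0356 0.5089]  S=[0.6910 -0.0556; -0.0556 0.6422]  K=[0.4347 0.1119; -0.0469 0.7905]  nu=[4.8704, 1.8188]  x^+=[0.4732, -1.0055]  P^+=[0.1688 0.0117; 0.0117 0.1019]
step 5: x^-=[0.3271, -1.1906]  P^-=[0.3010 0.0356; 0.0356 0.5088]  S=[0.6899 -0.0556; -0.0556 0.6421]  K=[0.4339 0.1117; -0.0469 0.7905]  nu=[-1.4190, 4.7175]  x^+=[0.2385, 2.6053]  P^+=[0.1685 0.0117; 0.0117 0.1019]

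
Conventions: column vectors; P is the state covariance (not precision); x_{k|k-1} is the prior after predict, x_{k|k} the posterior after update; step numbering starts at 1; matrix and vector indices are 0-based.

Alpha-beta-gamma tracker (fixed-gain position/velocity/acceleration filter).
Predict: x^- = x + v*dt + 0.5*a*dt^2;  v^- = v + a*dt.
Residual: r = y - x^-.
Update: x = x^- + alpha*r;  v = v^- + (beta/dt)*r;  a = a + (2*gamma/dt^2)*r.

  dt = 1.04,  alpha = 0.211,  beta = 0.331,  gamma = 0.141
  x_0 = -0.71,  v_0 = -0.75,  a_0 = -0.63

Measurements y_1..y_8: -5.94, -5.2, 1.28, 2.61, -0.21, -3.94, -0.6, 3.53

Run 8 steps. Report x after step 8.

step 1: x_pred=-1.8307  r=-4.1093  x^+=-2.6978  v^+=-2.7131  a^+=-1.7014
step 2: x_pred=-6.4395  r=1.2395  x^+=-6.1779  v^+=-4.0880  a^+=-1.3782
step 3: x_pred=-11.1748  r=12.4548  x^+=-8.5469  v^+=-1.5574  a^+=1.8691
step 4: x_pred=-9.1558  r=11.7658  x^+=-6.6732  v^+=4.1311  a^+=4.9367
step 5: x_pred=0.2929  r=-0.5029  x^+=0.1868  v^+=9.1052  a^+=4.8056
step 6: x_pred=12.2550  r=-16.1950  x^+=8.8379  v^+=8.9486  a^+=0.5831
step 7: x_pred=18.4598  r=-19.0598  x^+=14.4382  v^+=3.4889  a^+=-4.3862
step 8: x_pred=15.6945  r=-12.1645  x^+=13.1278  v^+=-4.9444  a^+=-7.5578

x_post = 13.1278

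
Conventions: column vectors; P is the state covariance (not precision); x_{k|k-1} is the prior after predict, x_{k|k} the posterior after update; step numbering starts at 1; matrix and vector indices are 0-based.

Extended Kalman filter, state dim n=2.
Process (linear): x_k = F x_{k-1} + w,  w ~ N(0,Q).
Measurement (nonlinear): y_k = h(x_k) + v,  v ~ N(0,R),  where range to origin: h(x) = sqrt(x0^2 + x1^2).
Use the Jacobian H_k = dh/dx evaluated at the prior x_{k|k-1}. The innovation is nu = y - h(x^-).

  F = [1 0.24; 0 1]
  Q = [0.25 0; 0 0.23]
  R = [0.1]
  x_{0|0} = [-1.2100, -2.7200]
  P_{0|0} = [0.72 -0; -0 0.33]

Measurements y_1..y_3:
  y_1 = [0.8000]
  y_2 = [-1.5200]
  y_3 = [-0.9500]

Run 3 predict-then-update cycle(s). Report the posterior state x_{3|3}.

x_post = [0.9996, -0.3885]

step 1: x^-=[-1.8628, -2.7200]  P^-=[0.9890 0.0792; 0.0792 0.5600]  H_jac=[-0.5650 -0.8251]  S=[0.8708]  K=[-0.7168; -0.5820]  nu=[-2.4967]  x^+=[-0.0732, -1.2670]  P^+=[0.5416 -0.2841; -0.2841 0.2651]
step 2: x^-=[-0.3773, -1.2670]  P^-=[0.6705 -0.2204; -0.2204 0.4951]  H_jac=[-0.2854 -0.9584]  S=[0.4888]  K=[0.0407; -0.8420]  nu=[-2.8420]  x^+=[-0.4930, 1.1261]  P^+=[0.6697 -0.2037; -0.2037 0.1485]
step 3: x^-=[-0.2227, 1.1261]  P^-=[0.8305 -0.1680; -0.1680 0.3785]  H_jac=[-0.1940 0.9810]  S=[0.5595]  K=[-0.5826; 0.7219]  nu=[-2.0979]  x^+=[0.9996, -0.3885]  P^+=[0.6406 0.0673; 0.0673 0.0869]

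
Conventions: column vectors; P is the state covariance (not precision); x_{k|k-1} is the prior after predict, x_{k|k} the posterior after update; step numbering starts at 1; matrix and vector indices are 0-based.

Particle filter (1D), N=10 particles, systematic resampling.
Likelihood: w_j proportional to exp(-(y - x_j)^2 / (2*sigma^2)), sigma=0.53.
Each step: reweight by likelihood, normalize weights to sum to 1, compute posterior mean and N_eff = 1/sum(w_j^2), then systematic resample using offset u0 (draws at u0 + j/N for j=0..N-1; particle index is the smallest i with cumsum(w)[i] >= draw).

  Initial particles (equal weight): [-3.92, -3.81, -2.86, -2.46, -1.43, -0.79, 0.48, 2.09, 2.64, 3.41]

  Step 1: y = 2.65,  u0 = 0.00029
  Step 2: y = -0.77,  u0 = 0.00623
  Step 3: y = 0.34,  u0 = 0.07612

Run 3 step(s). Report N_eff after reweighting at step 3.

N_eff = 10.0000

step 1: w=[0.0000, 0.0000, 0.0000, 0.0000, 0.0000, 0.0000, 0.0001, 0.2965, 0.5181, 0.1853]  mean=2.6194  Neff=2.5599  idx=[7, 7, 7, 8, 8, 8, 8, 8, 8, 9]
step 2: w=[0.3319, 0.3319, 0.3319, 0.0007, 0.0007, 0.0007, 0.0007, 0.0007, 0.0007, 0.0000]  mean=2.0924  Neff=3.0259  idx=[0, 0, 0, 0, 1, 1, 1, 2, 2, 2]
step 3: w=[0.1000, 0.1000, 0.1000, 0.1000, 0.1000, 0.1000, 0.1000, 0.1000, 0.1000, 0.1000]  mean=2.0900  Neff=10.0000  idx=[0, 1, 2, 3, 4, 5, 6, 7, 8, 9]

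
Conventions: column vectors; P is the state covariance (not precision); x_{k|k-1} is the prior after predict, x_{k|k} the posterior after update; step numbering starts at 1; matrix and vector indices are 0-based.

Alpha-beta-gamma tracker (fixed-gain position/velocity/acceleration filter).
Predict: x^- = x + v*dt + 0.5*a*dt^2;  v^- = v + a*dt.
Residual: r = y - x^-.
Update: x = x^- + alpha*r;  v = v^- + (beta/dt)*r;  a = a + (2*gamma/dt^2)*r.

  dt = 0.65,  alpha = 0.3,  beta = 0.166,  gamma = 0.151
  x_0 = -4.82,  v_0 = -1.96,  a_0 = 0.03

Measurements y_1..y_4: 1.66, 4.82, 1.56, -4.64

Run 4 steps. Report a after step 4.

a_post = -5.0152

step 1: x_pred=-6.0877  r=7.7477  x^+=-3.7634  v^+=0.0381  a^+=5.5680
step 2: x_pred=-2.5623  r=7.3823  x^+=-0.3476  v^+=5.5427  a^+=10.8448
step 3: x_pred=5.5461  r=-3.9861  x^+=4.3502  v^+=11.5738  a^+=7.9956
step 4: x_pred=13.5623  r=-18.2023  x^+=8.1016  v^+=12.1224  a^+=-5.0152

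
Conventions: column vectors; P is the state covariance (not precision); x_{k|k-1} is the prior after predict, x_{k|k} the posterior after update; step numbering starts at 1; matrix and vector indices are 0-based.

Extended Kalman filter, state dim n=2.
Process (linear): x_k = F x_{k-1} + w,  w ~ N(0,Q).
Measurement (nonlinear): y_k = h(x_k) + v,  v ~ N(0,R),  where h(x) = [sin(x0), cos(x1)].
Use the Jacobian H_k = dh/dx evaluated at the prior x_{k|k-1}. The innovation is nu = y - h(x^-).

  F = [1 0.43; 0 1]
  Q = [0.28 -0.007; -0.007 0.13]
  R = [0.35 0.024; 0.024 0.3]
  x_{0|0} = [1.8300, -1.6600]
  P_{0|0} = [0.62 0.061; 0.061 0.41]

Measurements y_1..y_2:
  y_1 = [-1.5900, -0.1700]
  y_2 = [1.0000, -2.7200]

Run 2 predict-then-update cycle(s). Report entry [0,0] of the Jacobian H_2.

H_jac[0,0] = -0.0643

step 1: x^-=[1.1162, -1.6600]  P^-=[1.0283 0.2303; 0.2303 0.5400]  H_jac=[0.4391 0.0000; 0.0000 0.9960]  S=[0.5483 0.1247; 0.1247 0.8357]  K=[0.7878 0.1569; 0.0394 0.6377]  nu=[-2.4884, -0.0809]  x^+=[-0.8570, -1.8096]  P^+=[0.6366 0.0662; 0.0662 0.1930]
step 2: x^-=[-1.6351, -1.8096]  P^-=[1.0092 0.1422; 0.1422 0.3230]  H_jac=[-0.0643 0.0000; 0.0000 0.9716]  S=[0.3542 0.0151; 0.0151 0.6050]  K=[-0.1931 0.2333; -0.0480 0.5200]  nu=[1.9979, -2.4835]  x^+=[-2.6003, -3.1970]  P^+=[0.9644 0.0673; 0.0673 0.1594]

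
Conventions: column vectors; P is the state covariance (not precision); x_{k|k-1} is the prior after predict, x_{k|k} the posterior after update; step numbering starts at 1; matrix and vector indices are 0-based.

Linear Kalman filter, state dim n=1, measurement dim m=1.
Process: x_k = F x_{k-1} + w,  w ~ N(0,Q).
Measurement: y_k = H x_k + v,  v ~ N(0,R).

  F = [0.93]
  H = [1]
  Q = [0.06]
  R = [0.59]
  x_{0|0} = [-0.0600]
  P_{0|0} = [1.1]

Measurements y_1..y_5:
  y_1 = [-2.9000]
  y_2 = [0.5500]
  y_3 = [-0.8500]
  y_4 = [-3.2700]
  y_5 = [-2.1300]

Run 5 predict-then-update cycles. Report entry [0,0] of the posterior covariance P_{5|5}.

step 1: x^-=[-0.0558]  P^-=[1.0114]  S=[1.6014]  K=[0.6316]  nu=[-2.8442]  x^+=[-1.8521]  P^+=[0.3726]
step 2: x^-=[-1.7225]  P^-=[0.3823]  S=[0.9723]  K=[0.3932]  nu=[2.2725]  x^+=[-0.8290]  P^+=[0.2320]
step 3: x^-=[-0.7709]  P^-=[0.2606]  S=[0.8506]  K=[0.3064]  nu=[-0.0791]  x^+=[-0.7952]  P^+=[0.1808]
step 4: x^-=[-0.7395]  P^-=[0.2164]  S=[0.8064]  K=[0.2683]  nu=[-2.5305]  x^+=[-1.4185]  P^+=[0.1583]
step 5: x^-=[-1.3192]  P^-=[0.1969]  S=[0.7869]  K=[0.2502]  nu=[-0.8108]  x^+=[-1.5221]  P^+=[0.1476]

P_post[0,0] = 0.1476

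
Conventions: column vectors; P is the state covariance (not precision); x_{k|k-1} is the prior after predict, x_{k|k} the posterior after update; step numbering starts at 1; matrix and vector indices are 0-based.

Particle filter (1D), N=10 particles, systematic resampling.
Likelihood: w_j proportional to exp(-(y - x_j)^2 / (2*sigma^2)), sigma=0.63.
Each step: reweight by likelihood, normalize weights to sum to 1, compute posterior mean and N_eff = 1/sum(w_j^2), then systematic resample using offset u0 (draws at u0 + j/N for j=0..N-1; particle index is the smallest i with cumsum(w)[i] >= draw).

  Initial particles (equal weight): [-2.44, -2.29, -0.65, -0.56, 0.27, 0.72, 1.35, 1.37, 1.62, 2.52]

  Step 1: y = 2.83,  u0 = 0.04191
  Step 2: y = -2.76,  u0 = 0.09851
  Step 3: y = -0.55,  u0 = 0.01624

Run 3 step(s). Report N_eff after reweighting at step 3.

step 1: w=[0.0000, 0.0000, 0.0000, 0.0000, 0.0002, 0.0031, 0.0537, 0.0578, 0.1340, 0.7511]  mean=2.2640  Neff=1.6996  idx=[6, 8, 8, 9, 9, 9, 9, 9, 9, 9]
step 2: w=[0.8998, 0.0501, 0.0501, 0.0000, 0.0000, 0.0000, 0.0000, 0.0000, 0.0000, 0.0000]  mean=1.3771  Neff=1.2276  idx=[0, 0, 0, 0, 0, 0, 0, 0, 0, 2]
step 3: w=[0.1081, 0.1081, 0.1081, 0.1081, 0.1081, 0.1081, 0.1081, 0.1081, 0.1081, 0.0271]  mean=1.3573  Neff=9.4421  idx=[0, 1, 2, 2, 3, 4, 5, 6, 7, 8]

N_eff = 9.4421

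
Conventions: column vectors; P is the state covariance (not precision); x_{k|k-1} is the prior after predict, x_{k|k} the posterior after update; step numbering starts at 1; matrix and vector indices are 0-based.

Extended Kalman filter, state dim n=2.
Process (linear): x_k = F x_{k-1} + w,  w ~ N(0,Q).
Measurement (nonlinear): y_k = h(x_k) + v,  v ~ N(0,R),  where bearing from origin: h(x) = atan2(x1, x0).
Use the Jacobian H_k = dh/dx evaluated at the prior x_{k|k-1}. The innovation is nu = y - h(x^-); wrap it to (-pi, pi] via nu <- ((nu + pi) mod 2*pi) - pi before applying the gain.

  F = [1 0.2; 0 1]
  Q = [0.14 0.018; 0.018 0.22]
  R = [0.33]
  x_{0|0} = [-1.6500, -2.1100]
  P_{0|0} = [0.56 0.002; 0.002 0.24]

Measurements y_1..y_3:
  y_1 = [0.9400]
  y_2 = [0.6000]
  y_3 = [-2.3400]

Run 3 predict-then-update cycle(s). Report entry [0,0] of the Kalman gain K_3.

step 1: x^-=[-2.0720, -2.1100]  P^-=[0.7104 0.0680; 0.0680 0.4600]  H_jac=[0.2413 -0.2369]  S=[0.3894]  K=[0.3988; -0.2377]  nu=[-2.9961]  x^+=[-3.2668, -1.3977]  P^+=[0.6485 0.1049; 0.1049 0.4380]
step 2: x^-=[-3.5463, -1.3977]  P^-=[0.8480 0.2105; 0.2105 0.6580]  H_jac=[0.0962 -0.2441]  S=[0.3672]  K=[0.0822; -0.3822]  nu=[-2.9170]  x^+=[-3.7862, -0.2827]  P^+=[0.8455 0.2221; 0.2221 0.6043]
step 3: x^-=[-3.8427, -0.2827]  P^-=[1.0985 0.3609; 0.3609 0.8243]  H_jac=[0.0190 -0.2588]  S=[0.3821]  K=[-0.1898; -0.5405]  nu=[0.7282]  x^+=[-3.9809, -0.6762]  P^+=[1.0847 0.3217; 0.3217 0.7127]

K[0,0] = -0.1898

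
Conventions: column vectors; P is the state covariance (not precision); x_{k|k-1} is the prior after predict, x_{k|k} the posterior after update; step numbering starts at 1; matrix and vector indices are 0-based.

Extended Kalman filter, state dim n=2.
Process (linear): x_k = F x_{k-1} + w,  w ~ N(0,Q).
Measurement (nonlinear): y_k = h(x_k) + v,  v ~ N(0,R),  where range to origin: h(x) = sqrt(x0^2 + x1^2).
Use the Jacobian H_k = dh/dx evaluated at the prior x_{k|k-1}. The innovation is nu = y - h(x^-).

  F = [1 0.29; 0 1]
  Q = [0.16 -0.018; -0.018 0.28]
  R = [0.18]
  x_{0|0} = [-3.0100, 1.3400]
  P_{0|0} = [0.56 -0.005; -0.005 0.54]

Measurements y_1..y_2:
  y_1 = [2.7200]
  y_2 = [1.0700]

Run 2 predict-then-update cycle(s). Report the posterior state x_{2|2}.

step 1: x^-=[-2.6214, 1.3400]  P^-=[0.7625 0.1336; 0.1336 0.8200]  H_jac=[-0.8904 0.4552]  S=[0.8461]  K=[-0.7305; 0.3005]  nu=[-0.2240]  x^+=[-2.4577, 1.2727]  P^+=[0.3109 0.3194; 0.3194 0.7436]
step 2: x^-=[-2.0887, 1.2727]  P^-=[0.7187 0.5170; 0.5170 1.0236]  H_jac=[-0.8540 0.5203]  S=[0.5218]  K=[-0.6606; 0.1746]  nu=[-1.3759]  x^+=[-1.1797, 1.0324]  P^+=[0.4910 0.5772; 0.5772 1.0077]

x_post = [-1.1797, 1.0324]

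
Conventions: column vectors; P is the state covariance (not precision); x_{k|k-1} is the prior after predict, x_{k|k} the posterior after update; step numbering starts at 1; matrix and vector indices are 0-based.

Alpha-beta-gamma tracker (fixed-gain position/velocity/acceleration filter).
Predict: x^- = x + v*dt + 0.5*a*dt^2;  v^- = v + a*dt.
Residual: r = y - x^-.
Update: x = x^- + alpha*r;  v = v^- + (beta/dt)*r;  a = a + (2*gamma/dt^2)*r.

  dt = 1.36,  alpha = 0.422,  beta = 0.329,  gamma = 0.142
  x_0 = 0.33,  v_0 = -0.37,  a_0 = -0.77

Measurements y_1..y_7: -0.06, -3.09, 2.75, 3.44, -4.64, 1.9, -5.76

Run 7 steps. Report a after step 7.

step 1: x_pred=-0.8853  r=0.8253  x^+=-0.5370  v^+=-1.2176  a^+=-0.6433
step 2: x_pred=-2.7878  r=-0.3022  x^+=-2.9153  v^+=-2.1655  a^+=-0.6897
step 3: x_pred=-6.4982  r=9.2482  x^+=-2.5955  v^+=-0.8662  a^+=0.7304
step 4: x_pred=-3.0981  r=6.5381  x^+=-0.3390  v^+=1.7087  a^+=1.7343
step 5: x_pred=3.5887  r=-8.2287  x^+=0.1162  v^+=2.0767  a^+=0.4708
step 6: x_pred=3.3758  r=-1.4758  x^+=2.7530  v^+=2.3599  a^+=0.2442
step 7: x_pred=6.1884  r=-11.9484  x^+=1.1461  v^+=-0.1984  a^+=-1.5905

a_post = -1.5905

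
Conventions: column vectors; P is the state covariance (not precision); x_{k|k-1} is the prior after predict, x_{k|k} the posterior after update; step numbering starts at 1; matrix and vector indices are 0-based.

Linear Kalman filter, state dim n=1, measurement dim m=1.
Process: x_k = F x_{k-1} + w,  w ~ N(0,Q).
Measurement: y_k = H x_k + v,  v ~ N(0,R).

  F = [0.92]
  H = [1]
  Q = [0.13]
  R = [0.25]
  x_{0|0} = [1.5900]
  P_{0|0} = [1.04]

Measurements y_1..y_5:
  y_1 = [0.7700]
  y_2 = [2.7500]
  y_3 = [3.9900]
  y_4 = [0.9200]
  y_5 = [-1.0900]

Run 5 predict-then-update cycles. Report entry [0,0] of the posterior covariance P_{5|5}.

step 1: x^-=[1.4628]  P^-=[1.0103]  S=[1.2603]  K=[0.8016]  nu=[-0.6928]  x^+=[0.9074]  P^+=[0.2004]
step 2: x^-=[0.8348]  P^-=[0.2996]  S=[0.5496]  K=[0.5451]  nu=[1.9152]  x^+=[1.8789]  P^+=[0.1363]
step 3: x^-=[1.7286]  P^-=[0.2454]  S=[0.4954]  K=[0.4953]  nu=[2.2614]  x^+=[2.8487]  P^+=[0.1238]
step 4: x^-=[2.6208]  P^-=[0.2348]  S=[0.4848]  K=[0.4843]  nu=[-1.7008]  x^+=[1.7970]  P^+=[0.1211]
step 5: x^-=[1.6533]  P^-=[0.2325]  S=[0.4825]  K=[0.4818]  nu=[-2.7433]  x^+=[0.3314]  P^+=[0.1205]

P_post[0,0] = 0.1205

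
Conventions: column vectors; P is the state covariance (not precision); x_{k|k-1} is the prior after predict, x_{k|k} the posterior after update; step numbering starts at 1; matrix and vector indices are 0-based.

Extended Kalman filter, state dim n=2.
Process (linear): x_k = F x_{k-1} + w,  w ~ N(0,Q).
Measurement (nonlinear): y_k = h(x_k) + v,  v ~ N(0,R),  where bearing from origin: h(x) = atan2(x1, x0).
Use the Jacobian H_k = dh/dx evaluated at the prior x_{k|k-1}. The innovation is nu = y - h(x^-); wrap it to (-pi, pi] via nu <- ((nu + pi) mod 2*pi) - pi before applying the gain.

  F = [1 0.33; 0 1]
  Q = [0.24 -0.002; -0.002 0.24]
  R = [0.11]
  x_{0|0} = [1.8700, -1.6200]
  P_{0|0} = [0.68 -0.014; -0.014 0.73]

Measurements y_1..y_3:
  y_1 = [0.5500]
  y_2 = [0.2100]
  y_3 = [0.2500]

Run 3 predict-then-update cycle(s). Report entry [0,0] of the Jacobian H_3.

H_jac[0,0] = -0.0203

step 1: x^-=[1.3354, -1.6200]  P^-=[0.9903 0.2249; 0.2249 0.9700]  H_jac=[0.3675 0.3030]  S=[0.3829]  K=[1.1285; 0.9834]  nu=[1.4314]  x^+=[2.9507, -0.2123]  P^+=[0.5026 -0.2000; -0.2000 0.5997]
step 2: x^-=[2.8807, -0.2123]  P^-=[0.6759 -0.0041; -0.0041 0.8397]  H_jac=[0.0255 0.3453]  S=[0.2105]  K=[0.0750; 1.3770]  nu=[0.2836]  x^+=[2.9019, 0.1782]  P^+=[0.6747 -0.0259; -0.0259 0.4406]
step 3: x^-=[2.9607, 0.1782]  P^-=[0.9457 0.1176; 0.1176 0.6806]  H_jac=[-0.0203 0.3365]  S=[0.1859]  K=[0.1098; 1.2195]  nu=[0.1899]  x^+=[2.9816, 0.4097]  P^+=[0.9434 0.0927; 0.0927 0.4042]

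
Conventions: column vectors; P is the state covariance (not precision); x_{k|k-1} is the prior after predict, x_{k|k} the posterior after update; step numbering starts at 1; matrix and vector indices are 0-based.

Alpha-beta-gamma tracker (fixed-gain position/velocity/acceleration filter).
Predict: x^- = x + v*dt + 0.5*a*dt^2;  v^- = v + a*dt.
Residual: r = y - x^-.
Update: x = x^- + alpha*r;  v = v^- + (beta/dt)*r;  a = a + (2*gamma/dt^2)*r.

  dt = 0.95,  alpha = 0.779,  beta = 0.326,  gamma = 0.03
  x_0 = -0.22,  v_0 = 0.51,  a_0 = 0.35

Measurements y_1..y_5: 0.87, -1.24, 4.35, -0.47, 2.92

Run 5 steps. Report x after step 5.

x_post = 2.5573

step 1: x_pred=0.4224  r=0.4476  x^+=0.7711  v^+=0.9961  a^+=0.3798
step 2: x_pred=1.8887  r=-3.1287  x^+=-0.5485  v^+=0.2832  a^+=0.1718
step 3: x_pred=-0.2020  r=4.5520  x^+=3.3440  v^+=2.0084  a^+=0.4744
step 4: x_pred=5.4661  r=-5.9361  x^+=0.8419  v^+=0.4221  a^+=0.0797
step 5: x_pred=1.2788  r=1.6412  x^+=2.5573  v^+=1.0610  a^+=0.1888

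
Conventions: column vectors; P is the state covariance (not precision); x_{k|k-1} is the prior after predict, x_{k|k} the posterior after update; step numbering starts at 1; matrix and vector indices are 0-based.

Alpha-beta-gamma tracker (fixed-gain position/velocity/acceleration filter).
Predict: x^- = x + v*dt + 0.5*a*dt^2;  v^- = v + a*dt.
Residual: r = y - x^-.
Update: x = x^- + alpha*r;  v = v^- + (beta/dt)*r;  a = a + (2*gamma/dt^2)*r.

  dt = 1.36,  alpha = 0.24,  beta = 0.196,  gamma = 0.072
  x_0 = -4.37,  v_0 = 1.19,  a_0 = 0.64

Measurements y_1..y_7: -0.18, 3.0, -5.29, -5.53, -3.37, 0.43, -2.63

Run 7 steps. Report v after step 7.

v_post = -5.8625

step 1: x_pred=-2.1597  r=1.9797  x^+=-1.6846  v^+=2.3457  a^+=0.7941
step 2: x_pred=2.2400  r=0.7600  x^+=2.4224  v^+=3.5353  a^+=0.8533
step 3: x_pred=8.0195  r=-13.3095  x^+=4.8252  v^+=2.7776  a^+=-0.1829
step 4: x_pred=8.4336  r=-13.9636  x^+=5.0824  v^+=0.5165  a^+=-1.2700
step 5: x_pred=4.6102  r=-7.9802  x^+=2.6950  v^+=-2.3609  a^+=-1.8913
step 6: x_pred=-2.2649  r=2.6949  x^+=-1.6181  v^+=-4.5447  a^+=-1.6815
step 7: x_pred=-9.3540  r=6.7240  x^+=-7.7402  v^+=-5.8625  a^+=-1.1580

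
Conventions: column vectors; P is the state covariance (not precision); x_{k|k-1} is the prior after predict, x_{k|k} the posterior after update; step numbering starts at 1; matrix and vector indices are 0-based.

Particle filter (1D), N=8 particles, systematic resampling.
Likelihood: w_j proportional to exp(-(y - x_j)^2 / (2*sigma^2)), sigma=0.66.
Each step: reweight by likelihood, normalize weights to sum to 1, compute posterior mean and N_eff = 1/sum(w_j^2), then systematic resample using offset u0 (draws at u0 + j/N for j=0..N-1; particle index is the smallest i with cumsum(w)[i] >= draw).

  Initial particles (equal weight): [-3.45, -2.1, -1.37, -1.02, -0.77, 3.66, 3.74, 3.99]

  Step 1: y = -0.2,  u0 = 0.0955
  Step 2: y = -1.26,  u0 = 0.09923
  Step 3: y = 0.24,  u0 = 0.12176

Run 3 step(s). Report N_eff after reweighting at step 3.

N_eff = 6.7768

step 1: w=[0.0000, 0.0115, 0.1512, 0.3362, 0.5010, 0.0000, 0.0000, 0.0000]  mean=-0.9601  Neff=2.5834  idx=[2, 3, 3, 3, 4, 4, 4, 4]
step 2: w=[0.1444, 0.1370, 0.1370, 0.1370, 0.1111, 0.1111, 0.1111, 0.1111]  mean=-0.9594  Neff=7.9002  idx=[0, 1, 2, 3, 4, 5, 6, 7]
step 3: w=[0.0287, 0.0910, 0.0910, 0.0910, 0.1746, 0.1746, 0.1746, 0.1746]  mean=-0.8555  Neff=6.7768  idx=[2, 3, 4, 5, 5, 6, 7, 7]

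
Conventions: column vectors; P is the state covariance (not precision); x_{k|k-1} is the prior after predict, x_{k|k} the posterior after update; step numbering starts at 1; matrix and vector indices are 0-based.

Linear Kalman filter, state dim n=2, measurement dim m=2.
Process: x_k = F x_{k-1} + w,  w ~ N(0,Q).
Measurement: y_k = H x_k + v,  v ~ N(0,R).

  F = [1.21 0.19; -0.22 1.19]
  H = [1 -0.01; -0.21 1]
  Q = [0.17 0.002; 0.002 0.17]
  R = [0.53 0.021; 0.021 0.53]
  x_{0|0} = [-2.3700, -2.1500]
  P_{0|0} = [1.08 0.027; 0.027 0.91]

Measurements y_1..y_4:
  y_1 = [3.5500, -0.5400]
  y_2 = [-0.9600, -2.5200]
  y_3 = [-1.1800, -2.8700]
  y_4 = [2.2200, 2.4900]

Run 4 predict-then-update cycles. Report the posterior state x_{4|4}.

step 1: x^-=[-3.2762, -2.0371]  P^-=[1.7965 -0.0420; -0.0420 1.4968]  S=[2.3275 -0.4133; -0.4133 2.1236]  K=[0.7634 -0.0489; 0.1051 0.7294]  nu=[6.8058, 0.8091]  x^+=[1.8796, -0.7319]  P^+=[0.4043 0.0750; 0.0750 0.4046]
step 2: x^-=[2.1353, -1.2845]  P^-=[0.8111 0.0908; 0.0908 0.7232]  S=[1.3393 -0.0656; -0.0656 1.2508]  K=[0.6033 -0.0320; 0.0902 0.5676]  nu=[-3.1081, -0.7871]  x^+=[0.2852, -2.0116]  P^+=[0.3197 0.0629; 0.0629 0.3160]
step 3: x^-=[-0.0371, -2.4565]  P^-=[0.6784 0.0762; 0.0762 0.6000]  S=[1.2070 -0.0511; -0.0511 1.1279]  K=[0.5600 -0.0334; 0.0803 0.5214]  nu=[-1.1675, -0.4213]  x^+=[-0.6769, -2.7699]  P^+=[0.2967 0.0564; 0.0564 0.2899]
step 4: x^-=[-1.3453, -3.1472]  P^-=[0.6408 0.0674; 0.0674 0.5653]  S=[1.1695 -0.0517; -0.0517 1.0953]  K=[0.5458 -0.0356; 0.0752 0.5068]  nu=[3.5338, 5.3547]  x^+=[0.3928, -0.1679]  P^+=[0.2890 0.0533; 0.0533 0.2814]

x_post = [0.3928, -0.1679]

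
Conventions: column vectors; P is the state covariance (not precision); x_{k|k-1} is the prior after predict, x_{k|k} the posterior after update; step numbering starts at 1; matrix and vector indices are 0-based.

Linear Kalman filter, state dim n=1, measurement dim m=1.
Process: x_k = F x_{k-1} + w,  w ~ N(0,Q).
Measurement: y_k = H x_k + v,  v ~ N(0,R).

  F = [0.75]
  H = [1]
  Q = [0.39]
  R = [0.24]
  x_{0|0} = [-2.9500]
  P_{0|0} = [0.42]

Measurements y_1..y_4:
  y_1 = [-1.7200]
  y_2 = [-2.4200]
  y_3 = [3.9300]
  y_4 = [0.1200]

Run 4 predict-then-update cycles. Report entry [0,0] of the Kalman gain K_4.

step 1: x^-=[-2.2125]  P^-=[0.6262]  S=[0.8662]  K=[0.7229]  nu=[0.4925]  x^+=[-1.8565]  P^+=[0.1735]
step 2: x^-=[-1.3923]  P^-=[0.4876]  S=[0.7276]  K=[0.6701]  nu=[-1.0277]  x^+=[-2.0810]  P^+=[0.1608]
step 3: x^-=[-1.5608]  P^-=[0.4805]  S=[0.7205]  K=[0.6669]  nu=[5.4908]  x^+=[2.1009]  P^+=[0.1601]
step 4: x^-=[1.5757]  P^-=[0.4800]  S=[0.7200]  K=[0.6667]  nu=[-1.4557]  x^+=[0.6052]  P^+=[0.1600]

K[0,0] = 0.6667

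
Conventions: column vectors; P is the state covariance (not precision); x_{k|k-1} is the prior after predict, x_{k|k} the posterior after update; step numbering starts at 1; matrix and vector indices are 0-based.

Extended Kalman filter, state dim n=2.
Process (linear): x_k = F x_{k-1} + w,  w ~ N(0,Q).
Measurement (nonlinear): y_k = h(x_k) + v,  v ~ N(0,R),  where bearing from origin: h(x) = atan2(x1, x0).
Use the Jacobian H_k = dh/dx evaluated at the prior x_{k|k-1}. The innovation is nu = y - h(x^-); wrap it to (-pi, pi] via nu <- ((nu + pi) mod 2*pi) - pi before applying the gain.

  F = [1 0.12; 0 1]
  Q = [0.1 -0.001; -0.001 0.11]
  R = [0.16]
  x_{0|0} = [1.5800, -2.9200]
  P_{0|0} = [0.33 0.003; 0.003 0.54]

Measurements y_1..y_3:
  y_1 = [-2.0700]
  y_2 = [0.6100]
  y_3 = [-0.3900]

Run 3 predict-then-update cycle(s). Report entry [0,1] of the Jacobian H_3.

step 1: x^-=[1.2296, -2.9200]  P^-=[0.4385 0.0668; 0.0668 0.6500]  H_jac=[0.2909 0.1225]  S=[0.2116]  K=[0.6414; 0.4681]  nu=[-0.8978]  x^+=[0.6538, -3.3402]  P^+=[0.3514 0.0033; 0.0033 0.6036]
step 2: x^-=[0.2529, -3.3402]  P^-=[0.4609 0.0747; 0.0747 0.7136]  H_jac=[0.2977 0.0225]  S=[0.2022]  K=[0.6868; 0.1895]  nu=[2.1052]  x^+=[1.6989, -2.9412]  P^+=[0.3655 0.0484; 0.0484 0.7064]
step 3: x^-=[1.3460, -2.9412]  P^-=[0.4873 0.1321; 0.1321 0.8164]  H_jac=[0.2811 0.1286]  S=[0.2216]  K=[0.6950; 0.6416]  nu=[0.7516]  x^+=[1.8683, -2.4589]  P^+=[0.3803 0.0333; 0.0333 0.7252]

H_jac[0,1] = 0.1286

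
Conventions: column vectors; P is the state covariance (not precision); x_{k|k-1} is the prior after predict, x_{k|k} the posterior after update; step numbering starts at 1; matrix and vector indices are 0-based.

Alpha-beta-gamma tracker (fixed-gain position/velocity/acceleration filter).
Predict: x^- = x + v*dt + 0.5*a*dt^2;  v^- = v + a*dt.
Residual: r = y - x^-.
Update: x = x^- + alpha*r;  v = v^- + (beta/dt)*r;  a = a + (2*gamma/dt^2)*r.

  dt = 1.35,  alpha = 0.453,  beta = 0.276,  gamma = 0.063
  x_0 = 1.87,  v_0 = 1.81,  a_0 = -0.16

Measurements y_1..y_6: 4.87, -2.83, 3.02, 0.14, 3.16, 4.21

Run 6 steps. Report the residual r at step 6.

step 1: x_pred=4.1677  r=0.7023  x^+=4.4858  v^+=1.7376  a^+=-0.1114
step 2: x_pred=6.7300  r=-9.5600  x^+=2.3993  v^+=-0.3674  a^+=-0.7724
step 3: x_pred=1.1996  r=1.8204  x^+=2.0242  v^+=-1.0379  a^+=-0.6465
step 4: x_pred=0.0339  r=0.1061  x^+=0.0820  v^+=-1.8890  a^+=-0.6392
step 5: x_pred=-3.0507  r=6.2107  x^+=-0.2372  v^+=-1.4822  a^+=-0.2098
step 6: x_pred=-2.4294  r=6.6394  x^+=0.5782  v^+=-0.4081  a^+=0.2492

resid = 6.6394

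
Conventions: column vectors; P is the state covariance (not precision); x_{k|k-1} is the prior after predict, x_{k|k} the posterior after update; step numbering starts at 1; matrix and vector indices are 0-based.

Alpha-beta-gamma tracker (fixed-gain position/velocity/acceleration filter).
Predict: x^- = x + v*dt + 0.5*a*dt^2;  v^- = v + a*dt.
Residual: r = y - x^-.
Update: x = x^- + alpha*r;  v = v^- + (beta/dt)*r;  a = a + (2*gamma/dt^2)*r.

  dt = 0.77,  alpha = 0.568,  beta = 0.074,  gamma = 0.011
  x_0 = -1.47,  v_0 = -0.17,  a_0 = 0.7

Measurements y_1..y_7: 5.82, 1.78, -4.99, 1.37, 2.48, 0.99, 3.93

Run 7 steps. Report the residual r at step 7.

resid = -0.6731

step 1: x_pred=-1.3934  r=7.2134  x^+=2.7038  v^+=1.0622  a^+=0.9677
step 2: x_pred=3.8086  r=-2.0286  x^+=2.6564  v^+=1.6124  a^+=0.8924
step 3: x_pred=4.1624  r=-9.1524  x^+=-1.0361  v^+=1.4199  a^+=0.5528
step 4: x_pred=0.2211  r=1.1489  x^+=0.8737  v^+=1.9560  a^+=0.5954
step 5: x_pred=2.5563  r=-0.0763  x^+=2.5130  v^+=2.4071  a^+=0.5926
step 6: x_pred=4.5421  r=-3.5521  x^+=2.5245  v^+=2.5220  a^+=0.4608
step 7: x_pred=4.6031  r=-0.6731  x^+=4.2208  v^+=2.8121  a^+=0.4358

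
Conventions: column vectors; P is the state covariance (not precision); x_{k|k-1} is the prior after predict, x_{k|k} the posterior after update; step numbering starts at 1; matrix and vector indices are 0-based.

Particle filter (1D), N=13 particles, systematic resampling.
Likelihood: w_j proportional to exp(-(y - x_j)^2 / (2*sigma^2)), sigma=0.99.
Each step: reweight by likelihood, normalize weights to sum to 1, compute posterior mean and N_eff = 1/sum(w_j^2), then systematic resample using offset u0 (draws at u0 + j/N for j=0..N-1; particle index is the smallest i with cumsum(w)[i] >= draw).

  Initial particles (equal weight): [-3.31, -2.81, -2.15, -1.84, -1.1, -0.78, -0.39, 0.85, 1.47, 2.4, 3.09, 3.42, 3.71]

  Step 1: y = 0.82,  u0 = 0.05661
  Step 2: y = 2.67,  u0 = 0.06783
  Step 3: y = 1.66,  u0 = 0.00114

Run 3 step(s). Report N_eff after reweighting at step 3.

step 1: w=[0.0001, 0.0004, 0.0035, 0.0086, 0.0486, 0.0863, 0.1509, 0.3183, 0.2567, 0.0891, 0.0230, 0.0101, 0.0045]  mean=0.7798  Neff=4.7974  idx=[4, 5, 6, 6, 7, 7, 7, 7, 8, 8, 8, 9, 10]
step 2: w=[0.0002, 0.0006, 0.0021, 0.0021, 0.0453, 0.0453, 0.0453, 0.0453, 0.1177, 0.1177, 0.1177, 0.2365, 0.2243]  mean=1.9315  Neff=6.4093  idx=[5, 7, 8, 8, 9, 10, 10, 11, 11, 11, 12, 12, 12]
step 3: w=[0.0740, 0.0740, 0.1016, 0.1016, 0.1016, 0.1016, 0.1016, 0.0782, 0.0782, 0.0782, 0.0365, 0.0365, 0.0365]  mean=1.7737  Neff=11.7790  idx=[0, 1, 2, 2, 3, 4, 5, 5, 6, 7, 8, 9, 10]

N_eff = 11.7790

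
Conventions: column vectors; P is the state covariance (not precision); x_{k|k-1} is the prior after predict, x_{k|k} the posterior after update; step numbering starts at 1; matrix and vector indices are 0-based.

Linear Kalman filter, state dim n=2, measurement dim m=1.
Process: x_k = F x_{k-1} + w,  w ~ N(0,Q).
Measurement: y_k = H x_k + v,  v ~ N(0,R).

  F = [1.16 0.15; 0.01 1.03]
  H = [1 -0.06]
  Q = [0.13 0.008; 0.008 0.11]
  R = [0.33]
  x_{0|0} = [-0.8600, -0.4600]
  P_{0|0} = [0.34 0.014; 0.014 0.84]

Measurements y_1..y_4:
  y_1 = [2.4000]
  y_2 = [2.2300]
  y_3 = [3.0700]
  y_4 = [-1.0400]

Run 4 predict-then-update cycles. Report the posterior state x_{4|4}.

x_post = [0.6522, -1.3152]

step 1: x^-=[-1.0666, -0.4824]  P^-=[0.6113 0.1585; 0.1585 1.0015]  S=[0.9259]  K=[0.6500; 0.1063]  nu=[3.4377]  x^+=[1.1677, -0.1171]  P^+=[0.2202 0.0945; 0.0945 0.9910]
step 2: x^-=[1.3370, -0.1089]  P^-=[0.4814 0.2768; 0.2768 1.1633]  S=[0.7824]  K=[0.5941; 0.2645]  nu=[0.8865]  x^+=[1.8636, 0.1255]  P^+=[0.2053 0.1538; 0.1538 1.1086]
step 3: x^-=[2.1806, 0.1479]  P^-=[0.4847 0.3657; 0.3657 1.2893]  S=[0.7755]  K=[0.5968; 0.3718]  nu=[0.8982]  x^+=[2.7167, 0.4819]  P^+=[0.2085 0.1936; 0.1936 1.1821]
step 4: x^-=[3.2236, 0.5235]  P^-=[0.5046 0.4247; 0.4247 1.3681]  S=[0.7886]  K=[0.6076; 0.4345]  nu=[-4.2322]  x^+=[0.6522, -1.3152]  P^+=[0.2135 0.2165; 0.2165 1.2193]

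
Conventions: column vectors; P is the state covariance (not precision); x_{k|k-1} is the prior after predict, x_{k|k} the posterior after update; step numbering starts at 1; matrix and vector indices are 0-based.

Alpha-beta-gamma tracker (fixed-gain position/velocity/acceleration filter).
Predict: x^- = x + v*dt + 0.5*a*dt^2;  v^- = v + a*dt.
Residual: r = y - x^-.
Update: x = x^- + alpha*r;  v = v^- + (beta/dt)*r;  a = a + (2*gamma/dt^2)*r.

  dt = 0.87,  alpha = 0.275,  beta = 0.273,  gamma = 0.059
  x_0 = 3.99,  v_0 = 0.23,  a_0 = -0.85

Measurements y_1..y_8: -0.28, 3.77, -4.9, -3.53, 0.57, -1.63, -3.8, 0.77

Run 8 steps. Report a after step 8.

step 1: x_pred=3.8684  r=-4.1484  x^+=2.7276  v^+=-1.8112  a^+=-1.4967
step 2: x_pred=0.5854  r=3.1846  x^+=1.4612  v^+=-2.1141  a^+=-1.0003
step 3: x_pred=-0.7567  r=-4.1433  x^+=-1.8961  v^+=-4.2845  a^+=-1.6462
step 4: x_pred=-6.2466  r=2.7166  x^+=-5.4995  v^+=-4.8642  a^+=-1.2227
step 5: x_pred=-10.1941  r=10.7641  x^+=-7.2340  v^+=-2.5503  a^+=0.4554
step 6: x_pred=-9.2803  r=7.6503  x^+=-7.1765  v^+=0.2466  a^+=1.6481
step 7: x_pred=-6.3382  r=2.5382  x^+=-5.6402  v^+=2.4769  a^+=2.0438
step 8: x_pred=-2.7118  r=3.4818  x^+=-1.7543  v^+=5.3476  a^+=2.5866

a_post = 2.5866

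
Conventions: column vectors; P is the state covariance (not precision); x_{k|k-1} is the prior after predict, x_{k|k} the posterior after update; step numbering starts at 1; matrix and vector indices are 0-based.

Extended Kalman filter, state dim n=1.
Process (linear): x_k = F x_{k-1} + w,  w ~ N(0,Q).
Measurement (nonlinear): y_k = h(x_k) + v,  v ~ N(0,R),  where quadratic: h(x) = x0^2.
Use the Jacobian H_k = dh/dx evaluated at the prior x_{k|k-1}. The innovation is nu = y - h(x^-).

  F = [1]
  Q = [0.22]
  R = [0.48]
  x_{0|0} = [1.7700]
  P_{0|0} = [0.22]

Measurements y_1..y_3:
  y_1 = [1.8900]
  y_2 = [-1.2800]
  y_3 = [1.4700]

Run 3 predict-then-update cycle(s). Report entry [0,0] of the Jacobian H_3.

H_jac[0,0] = 0.9900

step 1: x^-=[1.7700]  P^-=[0.4400]  H_jac=[3.5400]  S=[5.9939]  K=[0.2599]  nu=[-1.2429]  x^+=[1.4470]  P^+=[0.0352]
step 2: x^-=[1.4470]  P^-=[0.2552]  H_jac=[2.8940]  S=[2.6177]  K=[0.2822]  nu=[-3.3739]  x^+=[0.4950]  P^+=[0.0468]
step 3: x^-=[0.4950]  P^-=[0.2668]  H_jac=[0.9900]  S=[0.7415]  K=[0.3562]  nu=[1.2250]  x^+=[0.9313]  P^+=[0.1727]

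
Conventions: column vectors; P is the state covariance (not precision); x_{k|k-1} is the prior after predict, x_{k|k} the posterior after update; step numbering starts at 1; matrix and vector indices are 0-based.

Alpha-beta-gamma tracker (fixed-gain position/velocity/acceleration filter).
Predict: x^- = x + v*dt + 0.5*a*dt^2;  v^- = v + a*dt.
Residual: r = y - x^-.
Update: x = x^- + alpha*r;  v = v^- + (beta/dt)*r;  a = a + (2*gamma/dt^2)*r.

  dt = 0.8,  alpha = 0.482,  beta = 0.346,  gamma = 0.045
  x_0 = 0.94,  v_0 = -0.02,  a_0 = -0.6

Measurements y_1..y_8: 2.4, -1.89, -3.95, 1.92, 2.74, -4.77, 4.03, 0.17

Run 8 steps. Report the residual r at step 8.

step 1: x_pred=0.7320  r=1.6680  x^+=1.5360  v^+=0.2214  a^+=-0.3654
step 2: x_pred=1.5962  r=-3.4862  x^+=-0.0842  v^+=-1.5787  a^+=-0.8557
step 3: x_pred=-1.6209  r=-2.3291  x^+=-2.7436  v^+=-3.2706  a^+=-1.1832
step 4: x_pred=-5.7386  r=7.6586  x^+=-2.0472  v^+=-0.9048  a^+=-0.1062
step 5: x_pred=-2.8050  r=5.5450  x^+=-0.1323  v^+=1.4085  a^+=0.6736
step 6: x_pred=1.2100  r=-5.9800  x^+=-1.6724  v^+=-0.6390  a^+=-0.1674
step 7: x_pred=-2.2372  r=6.2672  x^+=0.7836  v^+=1.9376  a^+=0.7139
step 8: x_pred=2.5621  r=-2.3921  x^+=1.4091  v^+=1.4741  a^+=0.3775

resid = -2.3921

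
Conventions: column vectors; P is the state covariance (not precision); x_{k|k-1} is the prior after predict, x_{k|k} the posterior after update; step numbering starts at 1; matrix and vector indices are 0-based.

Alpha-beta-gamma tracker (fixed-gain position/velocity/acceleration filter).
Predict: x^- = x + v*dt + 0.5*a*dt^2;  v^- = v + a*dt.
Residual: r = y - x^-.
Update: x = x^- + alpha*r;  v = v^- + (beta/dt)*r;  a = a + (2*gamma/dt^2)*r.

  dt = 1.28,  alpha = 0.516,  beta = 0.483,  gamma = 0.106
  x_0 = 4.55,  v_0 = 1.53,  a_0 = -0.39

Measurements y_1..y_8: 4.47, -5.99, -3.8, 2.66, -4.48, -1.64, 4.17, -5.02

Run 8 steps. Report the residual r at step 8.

step 1: x_pred=6.1889  r=-1.7189  x^+=5.3020  v^+=0.3822  a^+=-0.6124
step 2: x_pred=5.2895  r=-11.2795  x^+=-0.5307  v^+=-4.6579  a^+=-2.0719
step 3: x_pred=-8.1902  r=4.3902  x^+=-5.9249  v^+=-5.6534  a^+=-1.5038
step 4: x_pred=-14.3931  r=17.0531  x^+=-5.5937  v^+=-1.1434  a^+=0.7027
step 5: x_pred=-6.4816  r=2.0016  x^+=-5.4488  v^+=0.5114  a^+=0.9617
step 6: x_pred=-4.0063  r=2.3663  x^+=-2.7853  v^+=2.6353  a^+=1.2679
step 7: x_pred=1.6266  r=2.5434  x^+=2.9390  v^+=5.2180  a^+=1.5970
step 8: x_pred=10.9263  r=-15.9463  x^+=2.6980  v^+=1.2450  a^+=-0.4663

resid = -15.9463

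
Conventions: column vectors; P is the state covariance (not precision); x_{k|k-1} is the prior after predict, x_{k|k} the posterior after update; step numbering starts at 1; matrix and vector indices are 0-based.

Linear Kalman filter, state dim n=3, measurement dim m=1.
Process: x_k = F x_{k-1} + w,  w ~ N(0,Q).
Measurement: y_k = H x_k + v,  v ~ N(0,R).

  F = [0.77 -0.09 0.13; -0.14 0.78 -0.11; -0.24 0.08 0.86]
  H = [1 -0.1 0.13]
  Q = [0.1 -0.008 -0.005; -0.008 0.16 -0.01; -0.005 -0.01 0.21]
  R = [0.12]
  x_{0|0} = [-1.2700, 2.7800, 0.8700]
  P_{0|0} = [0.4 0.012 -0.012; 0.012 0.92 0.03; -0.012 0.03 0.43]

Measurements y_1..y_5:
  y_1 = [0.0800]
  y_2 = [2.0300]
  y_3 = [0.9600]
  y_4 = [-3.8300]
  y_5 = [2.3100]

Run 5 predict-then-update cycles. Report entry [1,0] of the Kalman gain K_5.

K[1,0] = -0.3057

step 1: x^-=[-1.1150, 2.2505, 1.2754]  P^-=[0.3471 -0.1099 -0.0461; -0.1099 0.7246 0.0388; -0.0461 0.0388 0.5656]  S=[0.4929]  K=[0.7144; -0.3598; 0.0479]  nu=[1.2542]  x^+=[-0.2190, 1.7992, 1.3354]  P^+=[0.0956 0.0168 -0.0629; 0.0168 0.6608 0.0473; -0.0629 0.0473 0.5644]
step 2: x^-=[-0.1570, 1.2872, 1.3450]  P^-=[0.1555 -0.0508 -0.0058; -0.0508 0.5570 0.0149; -0.0058 0.0149 0.6690]  S=[0.3007]  K=[0.5317; -0.3476; 0.2651]  nu=[2.1408]  x^+=[0.9813, 0.5430, 1.9125]  P^+=[0.0705 0.0048 -0.0482; 0.0048 0.5207 0.0426; -0.0482 0.0426 0.6479]
step 3: x^-=[0.9553, 0.0758, 1.4526]  P^-=[0.1457 -0.0488 0.0178; -0.0488 0.4762 -0.0046; 0.0178 -0.0046 0.7221]  S=[0.2972]  K=[0.5145; -0.3264; 0.3774]  nu=[-0.1766]  x^+=[0.8645, 0.1334, 1.3860]  P^+=[0.0670 0.0011 -0.0399; 0.0011 0.4445 0.0320; -0.0399 0.0320 0.6798]
step 4: x^-=[0.8338, -0.1694, 0.9952]  P^-=[0.1459 -0.0478 0.0282; -0.0478 0.4330 -0.0196; 0.0282 -0.0196 0.7403]  S=[0.3002]  K=[0.5143; -0.3120; 0.4211]  nu=[-4.8101]  x^+=[-1.6401, 1.3313, -1.0303]  P^+=[0.0665 0.0004 -0.0368; 0.0004 0.4038 0.0198; -0.0368 0.0198 0.6871]
step 5: x^-=[-1.5166, 1.3813, -0.3859]  P^-=[0.1464 -0.0471 0.0321; -0.0471 0.4107 -0.0311; 0.0321 -0.0311 0.7425]  S=[0.3017]  K=[0.5149; -0.3057; 0.4366]  nu=[4.0149]  x^+=[0.5506, 0.1538, 1.3671]  P^+=[0.0665 0.0004 -0.0357; 0.0004 0.3825 0.0092; -0.0357 0.0092 0.6850]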